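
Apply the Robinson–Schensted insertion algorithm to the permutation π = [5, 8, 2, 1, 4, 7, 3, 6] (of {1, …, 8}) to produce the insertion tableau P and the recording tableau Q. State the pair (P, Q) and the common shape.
P = [1, 3, 6] / [2, 4, 7] / [5, 8];  Q = [1, 2, 6] / [3, 5, 8] / [4, 7];  common shape = (3, 3, 2)

Row-insert the values π_1, π_2, … into P one at a time, bumping the leftmost entry strictly greater than the inserted value down to the next row. The recording tableau Q records, in position (i, j), the step at which that cell was added to P.
  Insert 5 (step 1): P = [5];  Q = [1]
  Insert 8 (step 2): P = [5, 8];  Q = [1, 2]
  Insert 2 (step 3): P = [2, 8] / [5];  Q = [1, 2] / [3]
  Insert 1 (step 4): P = [1, 8] / [2] / [5];  Q = [1, 2] / [3] / [4]
  Insert 4 (step 5): P = [1, 4] / [2, 8] / [5];  Q = [1, 2] / [3, 5] / [4]
  Insert 7 (step 6): P = [1, 4, 7] / [2, 8] / [5];  Q = [1, 2, 6] / [3, 5] / [4]
  Insert 3 (step 7): P = [1, 3, 7] / [2, 4] / [5, 8];  Q = [1, 2, 6] / [3, 5] / [4, 7]
  Insert 6 (step 8): P = [1, 3, 6] / [2, 4, 7] / [5, 8];  Q = [1, 2, 6] / [3, 5, 8] / [4, 7]
Final shape: (3, 3, 2).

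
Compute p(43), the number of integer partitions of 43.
p(43) = 63261

Compute p(n) via the recurrence p(n, m) = p(n, m−1) + p(n−m, m), where p(n, m) counts partitions of n with all parts ≤ m and p(n) = p(n, n). The base cases are p(0, m) = 1 and p(n, 0) = 0 for n > 0. Filling the table yields p(43) = 63261. (Euler's pentagonal recurrence is an alternative.)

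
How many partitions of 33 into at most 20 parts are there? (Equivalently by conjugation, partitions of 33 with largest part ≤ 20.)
p(33, parts ≤ 20) = 9871

Use the recurrence p(n, m) = p(n, m−1) + p(n−m, m): either the largest part is < m (count p(n, m−1)) or the largest part is exactly m (remove one copy of m, count p(n−m, m)). With p(0, ·) = 1 this gives p(33, parts ≤ 20) = 9871. (By conjugating Young diagrams, this also counts partitions of 33 into at most 20 parts.)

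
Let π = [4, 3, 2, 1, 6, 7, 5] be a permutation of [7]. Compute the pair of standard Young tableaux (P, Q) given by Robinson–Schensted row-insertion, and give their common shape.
P = [1, 5, 7] / [2, 6] / [3] / [4];  Q = [1, 5, 6] / [2, 7] / [3] / [4];  common shape = (3, 2, 1, 1)

Row-insert the values π_1, π_2, … into P one at a time, bumping the leftmost entry strictly greater than the inserted value down to the next row. The recording tableau Q records, in position (i, j), the step at which that cell was added to P.
  Insert 4 (step 1): P = [4];  Q = [1]
  Insert 3 (step 2): P = [3] / [4];  Q = [1] / [2]
  Insert 2 (step 3): P = [2] / [3] / [4];  Q = [1] / [2] / [3]
  Insert 1 (step 4): P = [1] / [2] / [3] / [4];  Q = [1] / [2] / [3] / [4]
  Insert 6 (step 5): P = [1, 6] / [2] / [3] / [4];  Q = [1, 5] / [2] / [3] / [4]
  Insert 7 (step 6): P = [1, 6, 7] / [2] / [3] / [4];  Q = [1, 5, 6] / [2] / [3] / [4]
  Insert 5 (step 7): P = [1, 5, 7] / [2, 6] / [3] / [4];  Q = [1, 5, 6] / [2, 7] / [3] / [4]
Final shape: (3, 2, 1, 1).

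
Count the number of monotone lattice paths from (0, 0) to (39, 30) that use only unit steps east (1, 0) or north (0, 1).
Number of paths = 31627280033224861216

A monotone lattice path from (0, 0) to (39, 30) consists of 39 east steps and 30 north steps in some order, so it is determined by which 39 of the 69 steps are east. The count is C(69, 39) = 31627280033224861216.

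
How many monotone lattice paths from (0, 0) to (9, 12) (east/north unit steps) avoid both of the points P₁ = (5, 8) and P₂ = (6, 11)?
Number of paths = 174928

Inclusion–exclusion. Total paths: C(21, 9) = 293930. Through P₁: C(13, 5)·C(8, 4) = 90090. Through P₂: C(17, 6)·C(4, 3) = 49504. Since P₁ is strictly southwest of P₂, a monotone path through both must visit P₁ then P₂; paths through both = C(13, 5)·C(4, 1)·C(4, 3) = 20592. Avoid both = 293930 − 90090 − 49504 + 20592 = 174928.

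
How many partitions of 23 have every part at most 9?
p(23, parts ≤ 9) = 887

Use the recurrence p(n, m) = p(n, m−1) + p(n−m, m): either the largest part is < m (count p(n, m−1)) or the largest part is exactly m (remove one copy of m, count p(n−m, m)). With p(0, ·) = 1 this gives p(23, parts ≤ 9) = 887. (By conjugating Young diagrams, this also counts partitions of 23 into at most 9 parts.)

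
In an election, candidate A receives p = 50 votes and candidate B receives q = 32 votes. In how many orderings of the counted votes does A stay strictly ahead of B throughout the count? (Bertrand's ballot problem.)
Strict-lead orderings = 13038830116731230997042

Total orderings of the 82 votes with 50 for A: C(82, 50) = 59399114976220052319858. By the Bertrand ballot formula (Cycle Lemma / reflection principle), the number of orderings in which A is strictly ahead of B throughout is (p − q)/(p + q) · C(p + q, p) = (50 − 32)/(50 + 32) · 59399114976220052319858 = 13038830116731230997042.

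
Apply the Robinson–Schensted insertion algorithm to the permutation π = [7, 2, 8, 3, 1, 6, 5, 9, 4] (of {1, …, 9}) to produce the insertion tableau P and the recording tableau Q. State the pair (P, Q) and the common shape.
P = [1, 3, 4, 9] / [2, 5] / [6, 8] / [7];  Q = [1, 3, 6, 8] / [2, 4] / [5, 7] / [9];  common shape = (4, 2, 2, 1)

Row-insert the values π_1, π_2, … into P one at a time, bumping the leftmost entry strictly greater than the inserted value down to the next row. The recording tableau Q records, in position (i, j), the step at which that cell was added to P.
  Insert 7 (step 1): P = [7];  Q = [1]
  Insert 2 (step 2): P = [2] / [7];  Q = [1] / [2]
  Insert 8 (step 3): P = [2, 8] / [7];  Q = [1, 3] / [2]
  Insert 3 (step 4): P = [2, 3] / [7, 8];  Q = [1, 3] / [2, 4]
  Insert 1 (step 5): P = [1, 3] / [2, 8] / [7];  Q = [1, 3] / [2, 4] / [5]
  Insert 6 (step 6): P = [1, 3, 6] / [2, 8] / [7];  Q = [1, 3, 6] / [2, 4] / [5]
  Insert 5 (step 7): P = [1, 3, 5] / [2, 6] / [7, 8];  Q = [1, 3, 6] / [2, 4] / [5, 7]
  Insert 9 (step 8): P = [1, 3, 5, 9] / [2, 6] / [7, 8];  Q = [1, 3, 6, 8] / [2, 4] / [5, 7]
  Insert 4 (step 9): P = [1, 3, 4, 9] / [2, 5] / [6, 8] / [7];  Q = [1, 3, 6, 8] / [2, 4] / [5, 7] / [9]
Final shape: (4, 2, 2, 1).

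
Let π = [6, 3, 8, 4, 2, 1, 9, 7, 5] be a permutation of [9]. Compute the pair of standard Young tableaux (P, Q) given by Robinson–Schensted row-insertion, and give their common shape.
P = [1, 4, 5] / [2, 7, 9] / [3, 8] / [6];  Q = [1, 3, 7] / [2, 4, 8] / [5, 9] / [6];  common shape = (3, 3, 2, 1)

Row-insert the values π_1, π_2, … into P one at a time, bumping the leftmost entry strictly greater than the inserted value down to the next row. The recording tableau Q records, in position (i, j), the step at which that cell was added to P.
  Insert 6 (step 1): P = [6];  Q = [1]
  Insert 3 (step 2): P = [3] / [6];  Q = [1] / [2]
  Insert 8 (step 3): P = [3, 8] / [6];  Q = [1, 3] / [2]
  Insert 4 (step 4): P = [3, 4] / [6, 8];  Q = [1, 3] / [2, 4]
  Insert 2 (step 5): P = [2, 4] / [3, 8] / [6];  Q = [1, 3] / [2, 4] / [5]
  Insert 1 (step 6): P = [1, 4] / [2, 8] / [3] / [6];  Q = [1, 3] / [2, 4] / [5] / [6]
  Insert 9 (step 7): P = [1, 4, 9] / [2, 8] / [3] / [6];  Q = [1, 3, 7] / [2, 4] / [5] / [6]
  Insert 7 (step 8): P = [1, 4, 7] / [2, 8, 9] / [3] / [6];  Q = [1, 3, 7] / [2, 4, 8] / [5] / [6]
  Insert 5 (step 9): P = [1, 4, 5] / [2, 7, 9] / [3, 8] / [6];  Q = [1, 3, 7] / [2, 4, 8] / [5, 9] / [6]
Final shape: (3, 3, 2, 1).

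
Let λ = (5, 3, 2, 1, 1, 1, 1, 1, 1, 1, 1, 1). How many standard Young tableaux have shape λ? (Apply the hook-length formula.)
# SYT of shape (5, 3, 2, 1, 1, 1, 1, 1, 1, 1, 1, 1) = 1017450

Hook-length formula: f^λ = n! / Π hook(c), product over all cells c of the Young diagram. For λ = (5, 3, 2, 1, 1, 1, 1, 1, 1, 1, 1, 1), n = 19 boxes. Hook lengths by row (left-to-right, top-to-bottom): [16, 6, 4, 2, 1]; [13, 3, 1]; [11, 1]; [9]; [8]; [7]; [6]; [5]; [4]; [3]; [2]; [1]. Product of hooks = 119558799360. So f^λ = 19! / 119558799360 = 121645100408832000 / 119558799360 = 1017450.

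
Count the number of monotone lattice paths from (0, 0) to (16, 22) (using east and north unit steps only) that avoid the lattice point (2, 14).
Number of paths = 22201602030

Total paths from (0, 0) to (16, 22): C(38, 16) = 22239974430. Paths through (2, 14): (paths (0, 0) → (2, 14)) × (paths (2, 14) → (16, 22)) = C(16, 2) · C(22, 14) = 120 · 319770 = 38372400. Avoidance count = 22239974430 − 38372400 = 22201602030.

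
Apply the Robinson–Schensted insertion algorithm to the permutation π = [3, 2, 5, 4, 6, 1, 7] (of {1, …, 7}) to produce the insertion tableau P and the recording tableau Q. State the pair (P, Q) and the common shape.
P = [1, 4, 6, 7] / [2, 5] / [3];  Q = [1, 3, 5, 7] / [2, 4] / [6];  common shape = (4, 2, 1)

Row-insert the values π_1, π_2, … into P one at a time, bumping the leftmost entry strictly greater than the inserted value down to the next row. The recording tableau Q records, in position (i, j), the step at which that cell was added to P.
  Insert 3 (step 1): P = [3];  Q = [1]
  Insert 2 (step 2): P = [2] / [3];  Q = [1] / [2]
  Insert 5 (step 3): P = [2, 5] / [3];  Q = [1, 3] / [2]
  Insert 4 (step 4): P = [2, 4] / [3, 5];  Q = [1, 3] / [2, 4]
  Insert 6 (step 5): P = [2, 4, 6] / [3, 5];  Q = [1, 3, 5] / [2, 4]
  Insert 1 (step 6): P = [1, 4, 6] / [2, 5] / [3];  Q = [1, 3, 5] / [2, 4] / [6]
  Insert 7 (step 7): P = [1, 4, 6, 7] / [2, 5] / [3];  Q = [1, 3, 5, 7] / [2, 4] / [6]
Final shape: (4, 2, 1).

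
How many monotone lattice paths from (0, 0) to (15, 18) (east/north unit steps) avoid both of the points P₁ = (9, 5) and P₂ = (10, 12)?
Number of paths = 691488996

Inclusion–exclusion. Total paths: C(33, 15) = 1037158320. Through P₁: C(14, 9)·C(19, 6) = 54318264. Through P₂: C(22, 10)·C(11, 5) = 298750452. Since P₁ is strictly southwest of P₂, a monotone path through both must visit P₁ then P₂; paths through both = C(14, 9)·C(8, 1)·C(11, 5) = 7399392. Avoid both = 1037158320 − 54318264 − 298750452 + 7399392 = 691488996.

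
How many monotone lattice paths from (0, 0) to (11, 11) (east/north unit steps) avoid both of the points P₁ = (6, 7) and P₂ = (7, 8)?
Number of paths = 384111

Inclusion–exclusion. Total paths: C(22, 11) = 705432. Through P₁: C(13, 6)·C(9, 5) = 216216. Through P₂: C(15, 7)·C(7, 4) = 225225. Since P₁ is strictly southwest of P₂, a monotone path through both must visit P₁ then P₂; paths through both = C(13, 6)·C(2, 1)·C(7, 4) = 120120. Avoid both = 705432 − 216216 − 225225 + 120120 = 384111.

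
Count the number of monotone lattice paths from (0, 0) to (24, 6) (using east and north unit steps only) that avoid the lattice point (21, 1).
Number of paths = 592543

Total paths from (0, 0) to (24, 6): C(30, 24) = 593775. Paths through (21, 1): (paths (0, 0) → (21, 1)) × (paths (21, 1) → (24, 6)) = C(22, 21) · C(8, 3) = 22 · 56 = 1232. Avoidance count = 593775 − 1232 = 592543.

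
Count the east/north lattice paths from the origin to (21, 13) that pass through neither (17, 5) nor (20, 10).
Number of paths = 800667186

Inclusion–exclusion. Total paths: C(34, 21) = 927983760. Through P₁: C(22, 17)·C(12, 4) = 13035330. Through P₂: C(30, 20)·C(4, 1) = 120180060. Since P₁ is strictly southwest of P₂, a monotone path through both must visit P₁ then P₂; paths through both = C(22, 17)·C(8, 3)·C(4, 1) = 5898816. Avoid both = 927983760 − 13035330 − 120180060 + 5898816 = 800667186.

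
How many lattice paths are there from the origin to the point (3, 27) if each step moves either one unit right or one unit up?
Number of paths = 4060

A monotone lattice path from (0, 0) to (3, 27) consists of 3 east steps and 27 north steps in some order, so it is determined by which 3 of the 30 steps are east. The count is C(30, 3) = 4060.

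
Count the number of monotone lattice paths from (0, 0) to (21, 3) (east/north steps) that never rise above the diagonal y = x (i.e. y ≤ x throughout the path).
Number of paths = 1748

By the reflection principle (André's argument), the number of monotone paths to (21, 3) with n ≤ m that never go above y = x is C(24, 21) − C(24, 22) = 2024 − 276 = 1748.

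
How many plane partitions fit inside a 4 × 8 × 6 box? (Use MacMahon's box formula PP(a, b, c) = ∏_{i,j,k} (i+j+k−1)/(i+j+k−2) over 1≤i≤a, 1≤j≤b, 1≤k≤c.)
PP(4, 8, 6) = 90474964580

Evaluate the triple product over i = 1..4, j = 1..8, k = 1..6. The factors are (2/1) · (3/2) · (4/3) · (5/4) · (6/5) · (7/6) · (3/2) · (4/3) · … (192 factors total). The numerators and denominators telescope so the product is an integer; carrying out the multiplication exactly gives PP(4, 8, 6) = 90474964580.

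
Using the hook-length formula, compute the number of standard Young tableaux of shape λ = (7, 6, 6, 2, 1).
# SYT of shape (7, 6, 6, 2, 1) = 517316800

Hook-length formula: f^λ = n! / Π hook(c), product over all cells c of the Young diagram. For λ = (7, 6, 6, 2, 1), n = 22 boxes. Hook lengths by row (left-to-right, top-to-bottom): [11, 9, 7, 6, 5, 4, 1]; [9, 7, 5, 4, 3, 2]; [8, 6, 4, 3, 2, 1]; [3, 1]; [1]. Product of hooks = 2172751257600. So f^λ = 22! / 2172751257600 = 1124000727777607680000 / 2172751257600 = 517316800.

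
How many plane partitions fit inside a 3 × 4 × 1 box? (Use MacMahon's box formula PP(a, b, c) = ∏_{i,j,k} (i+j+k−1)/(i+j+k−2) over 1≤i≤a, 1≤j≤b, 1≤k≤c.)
PP(3, 4, 1) = 35

Evaluate the triple product over i = 1..3, j = 1..4, k = 1..1. The factors are (2/1) · (3/2) · (4/3) · (5/4) · (3/2) · (4/3) · (5/4) · (6/5) · … (12 factors total). The numerators and denominators telescope so the product is an integer; carrying out the multiplication exactly gives PP(3, 4, 1) = 35.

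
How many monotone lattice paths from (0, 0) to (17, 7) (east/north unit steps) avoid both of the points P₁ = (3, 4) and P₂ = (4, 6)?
Number of paths = 320834

Inclusion–exclusion. Total paths: C(24, 17) = 346104. Through P₁: C(7, 3)·C(17, 14) = 23800. Through P₂: C(10, 4)·C(14, 13) = 2940. Since P₁ is strictly southwest of P₂, a monotone path through both must visit P₁ then P₂; paths through both = C(7, 3)·C(3, 1)·C(14, 13) = 1470. Avoid both = 346104 − 23800 − 2940 + 1470 = 320834.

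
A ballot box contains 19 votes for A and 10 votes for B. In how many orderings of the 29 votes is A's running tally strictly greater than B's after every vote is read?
Strict-lead orderings = 6216210

Total orderings of the 29 votes with 19 for A: C(29, 19) = 20030010. By the Bertrand ballot formula (Cycle Lemma / reflection principle), the number of orderings in which A is strictly ahead of B throughout is (p − q)/(p + q) · C(p + q, p) = (19 − 10)/(19 + 10) · 20030010 = 6216210.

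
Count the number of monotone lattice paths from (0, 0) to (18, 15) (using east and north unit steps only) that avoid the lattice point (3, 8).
Number of paths = 1009018560

Total paths from (0, 0) to (18, 15): C(33, 18) = 1037158320. Paths through (3, 8): (paths (0, 0) → (3, 8)) × (paths (3, 8) → (18, 15)) = C(11, 3) · C(22, 15) = 165 · 170544 = 28139760. Avoidance count = 1037158320 − 28139760 = 1009018560.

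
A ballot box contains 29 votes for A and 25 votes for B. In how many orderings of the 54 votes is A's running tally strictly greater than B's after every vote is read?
Strict-lead orderings = 124680849918352

Total orderings of the 54 votes with 29 for A: C(54, 29) = 1683191473897752. By the Bertrand ballot formula (Cycle Lemma / reflection principle), the number of orderings in which A is strictly ahead of B throughout is (p − q)/(p + q) · C(p + q, p) = (29 − 25)/(29 + 25) · 1683191473897752 = 124680849918352.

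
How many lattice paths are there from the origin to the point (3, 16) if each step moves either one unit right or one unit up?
Number of paths = 969

A monotone lattice path from (0, 0) to (3, 16) consists of 3 east steps and 16 north steps in some order, so it is determined by which 3 of the 19 steps are east. The count is C(19, 3) = 969.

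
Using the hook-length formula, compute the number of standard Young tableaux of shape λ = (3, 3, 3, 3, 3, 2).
# SYT of shape (3, 3, 3, 3, 3, 2) = 87516

Hook-length formula: f^λ = n! / Π hook(c), product over all cells c of the Young diagram. For λ = (3, 3, 3, 3, 3, 2), n = 17 boxes. Hook lengths by row (left-to-right, top-to-bottom): [8, 7, 5]; [7, 6, 4]; [6, 5, 3]; [5, 4, 2]; [4, 3, 1]; [2, 1]. Product of hooks = 4064256000. So f^λ = 17! / 4064256000 = 355687428096000 / 4064256000 = 87516.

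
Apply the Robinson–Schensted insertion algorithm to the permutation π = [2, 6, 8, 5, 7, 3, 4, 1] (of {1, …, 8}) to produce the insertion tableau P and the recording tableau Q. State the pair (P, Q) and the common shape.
P = [1, 3, 4] / [2, 7] / [5, 8] / [6];  Q = [1, 2, 3] / [4, 5] / [6, 7] / [8];  common shape = (3, 2, 2, 1)

Row-insert the values π_1, π_2, … into P one at a time, bumping the leftmost entry strictly greater than the inserted value down to the next row. The recording tableau Q records, in position (i, j), the step at which that cell was added to P.
  Insert 2 (step 1): P = [2];  Q = [1]
  Insert 6 (step 2): P = [2, 6];  Q = [1, 2]
  Insert 8 (step 3): P = [2, 6, 8];  Q = [1, 2, 3]
  Insert 5 (step 4): P = [2, 5, 8] / [6];  Q = [1, 2, 3] / [4]
  Insert 7 (step 5): P = [2, 5, 7] / [6, 8];  Q = [1, 2, 3] / [4, 5]
  Insert 3 (step 6): P = [2, 3, 7] / [5, 8] / [6];  Q = [1, 2, 3] / [4, 5] / [6]
  Insert 4 (step 7): P = [2, 3, 4] / [5, 7] / [6, 8];  Q = [1, 2, 3] / [4, 5] / [6, 7]
  Insert 1 (step 8): P = [1, 3, 4] / [2, 7] / [5, 8] / [6];  Q = [1, 2, 3] / [4, 5] / [6, 7] / [8]
Final shape: (3, 2, 2, 1).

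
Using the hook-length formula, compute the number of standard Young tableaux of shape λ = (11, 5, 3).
# SYT of shape (11, 5, 3) = 949620

Hook-length formula: f^λ = n! / Π hook(c), product over all cells c of the Young diagram. For λ = (11, 5, 3), n = 19 boxes. Hook lengths by row (left-to-right, top-to-bottom): [13, 12, 11, 9, 8, 6, 5, 4, 3, 2, 1]; [6, 5, 4, 2, 1]; [3, 2, 1]. Product of hooks = 128098713600. So f^λ = 19! / 128098713600 = 121645100408832000 / 128098713600 = 949620.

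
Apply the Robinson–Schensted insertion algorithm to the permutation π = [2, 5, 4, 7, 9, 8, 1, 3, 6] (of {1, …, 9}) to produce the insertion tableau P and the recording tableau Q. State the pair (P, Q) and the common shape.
P = [1, 3, 6, 8] / [2, 4, 7] / [5, 9];  Q = [1, 2, 4, 5] / [3, 6, 9] / [7, 8];  common shape = (4, 3, 2)

Row-insert the values π_1, π_2, … into P one at a time, bumping the leftmost entry strictly greater than the inserted value down to the next row. The recording tableau Q records, in position (i, j), the step at which that cell was added to P.
  Insert 2 (step 1): P = [2];  Q = [1]
  Insert 5 (step 2): P = [2, 5];  Q = [1, 2]
  Insert 4 (step 3): P = [2, 4] / [5];  Q = [1, 2] / [3]
  Insert 7 (step 4): P = [2, 4, 7] / [5];  Q = [1, 2, 4] / [3]
  Insert 9 (step 5): P = [2, 4, 7, 9] / [5];  Q = [1, 2, 4, 5] / [3]
  Insert 8 (step 6): P = [2, 4, 7, 8] / [5, 9];  Q = [1, 2, 4, 5] / [3, 6]
  Insert 1 (step 7): P = [1, 4, 7, 8] / [2, 9] / [5];  Q = [1, 2, 4, 5] / [3, 6] / [7]
  Insert 3 (step 8): P = [1, 3, 7, 8] / [2, 4] / [5, 9];  Q = [1, 2, 4, 5] / [3, 6] / [7, 8]
  Insert 6 (step 9): P = [1, 3, 6, 8] / [2, 4, 7] / [5, 9];  Q = [1, 2, 4, 5] / [3, 6, 9] / [7, 8]
Final shape: (4, 3, 2).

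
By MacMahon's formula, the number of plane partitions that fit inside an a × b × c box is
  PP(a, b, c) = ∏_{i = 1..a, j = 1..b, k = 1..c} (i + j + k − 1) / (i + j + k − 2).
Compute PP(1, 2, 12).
PP(1, 2, 12) = 91

Evaluate the triple product over i = 1..1, j = 1..2, k = 1..12. The factors are (2/1) · (3/2) · (4/3) · (5/4) · (6/5) · (7/6) · (8/7) · (9/8) · … (24 factors total). The numerators and denominators telescope so the product is an integer; carrying out the multiplication exactly gives PP(1, 2, 12) = 91.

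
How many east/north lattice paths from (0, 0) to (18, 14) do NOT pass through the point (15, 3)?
Number of paths = 471138576

Total paths from (0, 0) to (18, 14): C(32, 18) = 471435600. Paths through (15, 3): (paths (0, 0) → (15, 3)) × (paths (15, 3) → (18, 14)) = C(18, 15) · C(14, 3) = 816 · 364 = 297024. Avoidance count = 471435600 − 297024 = 471138576.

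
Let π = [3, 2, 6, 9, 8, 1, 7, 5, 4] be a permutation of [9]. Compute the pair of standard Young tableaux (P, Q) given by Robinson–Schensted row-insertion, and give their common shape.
P = [1, 4, 7] / [2, 5] / [3, 6] / [8] / [9];  Q = [1, 3, 4] / [2, 5] / [6, 7] / [8] / [9];  common shape = (3, 2, 2, 1, 1)

Row-insert the values π_1, π_2, … into P one at a time, bumping the leftmost entry strictly greater than the inserted value down to the next row. The recording tableau Q records, in position (i, j), the step at which that cell was added to P.
  Insert 3 (step 1): P = [3];  Q = [1]
  Insert 2 (step 2): P = [2] / [3];  Q = [1] / [2]
  Insert 6 (step 3): P = [2, 6] / [3];  Q = [1, 3] / [2]
  Insert 9 (step 4): P = [2, 6, 9] / [3];  Q = [1, 3, 4] / [2]
  Insert 8 (step 5): P = [2, 6, 8] / [3, 9];  Q = [1, 3, 4] / [2, 5]
  Insert 1 (step 6): P = [1, 6, 8] / [2, 9] / [3];  Q = [1, 3, 4] / [2, 5] / [6]
  Insert 7 (step 7): P = [1, 6, 7] / [2, 8] / [3, 9];  Q = [1, 3, 4] / [2, 5] / [6, 7]
  Insert 5 (step 8): P = [1, 5, 7] / [2, 6] / [3, 8] / [9];  Q = [1, 3, 4] / [2, 5] / [6, 7] / [8]
  Insert 4 (step 9): P = [1, 4, 7] / [2, 5] / [3, 6] / [8] / [9];  Q = [1, 3, 4] / [2, 5] / [6, 7] / [8] / [9]
Final shape: (3, 2, 2, 1, 1).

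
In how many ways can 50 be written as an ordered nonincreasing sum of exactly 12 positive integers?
p(50, 12 parts) = 17084

Partitions of n into exactly k parts are in bijection with partitions of n − k into at most k parts (subtract 1 from each part). So p(50, exactly 12) = p(38, parts ≤ 12). Computing via the recurrence p(m, j) = p(m, j−1) + p(m−j, j) gives 17084.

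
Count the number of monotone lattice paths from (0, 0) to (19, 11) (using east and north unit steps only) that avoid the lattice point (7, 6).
Number of paths = 44008692

Total paths from (0, 0) to (19, 11): C(30, 19) = 54627300. Paths through (7, 6): (paths (0, 0) → (7, 6)) × (paths (7, 6) → (19, 11)) = C(13, 7) · C(17, 12) = 1716 · 6188 = 10618608. Avoidance count = 54627300 − 10618608 = 44008692.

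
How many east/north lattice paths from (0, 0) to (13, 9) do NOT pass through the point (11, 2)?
Number of paths = 494612

Total paths from (0, 0) to (13, 9): C(22, 13) = 497420. Paths through (11, 2): (paths (0, 0) → (11, 2)) × (paths (11, 2) → (13, 9)) = C(13, 11) · C(9, 2) = 78 · 36 = 2808. Avoidance count = 497420 − 2808 = 494612.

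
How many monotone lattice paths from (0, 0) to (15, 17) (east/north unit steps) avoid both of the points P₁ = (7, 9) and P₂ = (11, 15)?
Number of paths = 338633520

Inclusion–exclusion. Total paths: C(32, 15) = 565722720. Through P₁: C(16, 7)·C(16, 8) = 147232800. Through P₂: C(26, 11)·C(6, 4) = 115892400. Since P₁ is strictly southwest of P₂, a monotone path through both must visit P₁ then P₂; paths through both = C(16, 7)·C(10, 4)·C(6, 4) = 36036000. Avoid both = 565722720 − 147232800 − 115892400 + 36036000 = 338633520.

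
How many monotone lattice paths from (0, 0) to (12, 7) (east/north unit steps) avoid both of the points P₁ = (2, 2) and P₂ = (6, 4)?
Number of paths = 22290

Inclusion–exclusion. Total paths: C(19, 12) = 50388. Through P₁: C(4, 2)·C(15, 10) = 18018. Through P₂: C(10, 6)·C(9, 6) = 17640. Since P₁ is strictly southwest of P₂, a monotone path through both must visit P₁ then P₂; paths through both = C(4, 2)·C(6, 4)·C(9, 6) = 7560. Avoid both = 50388 − 18018 − 17640 + 7560 = 22290.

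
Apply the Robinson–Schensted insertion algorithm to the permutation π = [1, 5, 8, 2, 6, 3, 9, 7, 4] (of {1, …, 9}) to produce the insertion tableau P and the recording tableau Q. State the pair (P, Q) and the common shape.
P = [1, 2, 3, 4] / [5, 6, 7] / [8, 9];  Q = [1, 2, 3, 7] / [4, 5, 8] / [6, 9];  common shape = (4, 3, 2)

Row-insert the values π_1, π_2, … into P one at a time, bumping the leftmost entry strictly greater than the inserted value down to the next row. The recording tableau Q records, in position (i, j), the step at which that cell was added to P.
  Insert 1 (step 1): P = [1];  Q = [1]
  Insert 5 (step 2): P = [1, 5];  Q = [1, 2]
  Insert 8 (step 3): P = [1, 5, 8];  Q = [1, 2, 3]
  Insert 2 (step 4): P = [1, 2, 8] / [5];  Q = [1, 2, 3] / [4]
  Insert 6 (step 5): P = [1, 2, 6] / [5, 8];  Q = [1, 2, 3] / [4, 5]
  Insert 3 (step 6): P = [1, 2, 3] / [5, 6] / [8];  Q = [1, 2, 3] / [4, 5] / [6]
  Insert 9 (step 7): P = [1, 2, 3, 9] / [5, 6] / [8];  Q = [1, 2, 3, 7] / [4, 5] / [6]
  Insert 7 (step 8): P = [1, 2, 3, 7] / [5, 6, 9] / [8];  Q = [1, 2, 3, 7] / [4, 5, 8] / [6]
  Insert 4 (step 9): P = [1, 2, 3, 4] / [5, 6, 7] / [8, 9];  Q = [1, 2, 3, 7] / [4, 5, 8] / [6, 9]
Final shape: (4, 3, 2).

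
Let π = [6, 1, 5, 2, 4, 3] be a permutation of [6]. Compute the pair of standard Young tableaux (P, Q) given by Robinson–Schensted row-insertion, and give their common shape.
P = [1, 2, 3] / [4] / [5] / [6];  Q = [1, 3, 5] / [2] / [4] / [6];  common shape = (3, 1, 1, 1)

Row-insert the values π_1, π_2, … into P one at a time, bumping the leftmost entry strictly greater than the inserted value down to the next row. The recording tableau Q records, in position (i, j), the step at which that cell was added to P.
  Insert 6 (step 1): P = [6];  Q = [1]
  Insert 1 (step 2): P = [1] / [6];  Q = [1] / [2]
  Insert 5 (step 3): P = [1, 5] / [6];  Q = [1, 3] / [2]
  Insert 2 (step 4): P = [1, 2] / [5] / [6];  Q = [1, 3] / [2] / [4]
  Insert 4 (step 5): P = [1, 2, 4] / [5] / [6];  Q = [1, 3, 5] / [2] / [4]
  Insert 3 (step 6): P = [1, 2, 3] / [4] / [5] / [6];  Q = [1, 3, 5] / [2] / [4] / [6]
Final shape: (3, 1, 1, 1).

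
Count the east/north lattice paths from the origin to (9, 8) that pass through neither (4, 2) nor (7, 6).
Number of paths = 10234

Inclusion–exclusion. Total paths: C(17, 9) = 24310. Through P₁: C(6, 4)·C(11, 5) = 6930. Through P₂: C(13, 7)·C(4, 2) = 10296. Since P₁ is strictly southwest of P₂, a monotone path through both must visit P₁ then P₂; paths through both = C(6, 4)·C(7, 3)·C(4, 2) = 3150. Avoid both = 24310 − 6930 − 10296 + 3150 = 10234.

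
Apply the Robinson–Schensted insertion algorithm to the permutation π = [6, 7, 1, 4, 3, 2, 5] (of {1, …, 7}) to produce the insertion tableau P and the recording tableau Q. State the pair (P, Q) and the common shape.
P = [1, 2, 5] / [3, 7] / [4] / [6];  Q = [1, 2, 7] / [3, 4] / [5] / [6];  common shape = (3, 2, 1, 1)

Row-insert the values π_1, π_2, … into P one at a time, bumping the leftmost entry strictly greater than the inserted value down to the next row. The recording tableau Q records, in position (i, j), the step at which that cell was added to P.
  Insert 6 (step 1): P = [6];  Q = [1]
  Insert 7 (step 2): P = [6, 7];  Q = [1, 2]
  Insert 1 (step 3): P = [1, 7] / [6];  Q = [1, 2] / [3]
  Insert 4 (step 4): P = [1, 4] / [6, 7];  Q = [1, 2] / [3, 4]
  Insert 3 (step 5): P = [1, 3] / [4, 7] / [6];  Q = [1, 2] / [3, 4] / [5]
  Insert 2 (step 6): P = [1, 2] / [3, 7] / [4] / [6];  Q = [1, 2] / [3, 4] / [5] / [6]
  Insert 5 (step 7): P = [1, 2, 5] / [3, 7] / [4] / [6];  Q = [1, 2, 7] / [3, 4] / [5] / [6]
Final shape: (3, 2, 1, 1).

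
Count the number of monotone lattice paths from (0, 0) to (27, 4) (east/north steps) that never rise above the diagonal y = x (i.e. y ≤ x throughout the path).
Number of paths = 26970

By the reflection principle (André's argument), the number of monotone paths to (27, 4) with n ≤ m that never go above y = x is C(31, 27) − C(31, 28) = 31465 − 4495 = 26970.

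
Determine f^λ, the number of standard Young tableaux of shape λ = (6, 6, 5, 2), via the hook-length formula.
# SYT of shape (6, 6, 5, 2) = 5819814

Hook-length formula: f^λ = n! / Π hook(c), product over all cells c of the Young diagram. For λ = (6, 6, 5, 2), n = 19 boxes. Hook lengths by row (left-to-right, top-to-bottom): [9, 8, 6, 5, 4, 2]; [8, 7, 5, 4, 3, 1]; [6, 5, 3, 2, 1]; [2, 1]. Product of hooks = 20901888000. So f^λ = 19! / 20901888000 = 121645100408832000 / 20901888000 = 5819814.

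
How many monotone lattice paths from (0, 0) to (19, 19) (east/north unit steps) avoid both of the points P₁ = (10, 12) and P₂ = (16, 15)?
Number of paths = 19329865975

Inclusion–exclusion. Total paths: C(38, 19) = 35345263800. Through P₁: C(22, 10)·C(16, 9) = 7397630240. Through P₂: C(31, 16)·C(7, 3) = 10518906825. Since P₁ is strictly southwest of P₂, a monotone path through both must visit P₁ then P₂; paths through both = C(22, 10)·C(9, 6)·C(7, 3) = 1901139240. Avoid both = 35345263800 − 7397630240 − 10518906825 + 1901139240 = 19329865975.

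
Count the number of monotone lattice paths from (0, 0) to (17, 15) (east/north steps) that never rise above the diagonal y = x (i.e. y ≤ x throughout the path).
Number of paths = 94287120

By the reflection principle (André's argument), the number of monotone paths to (17, 15) with n ≤ m that never go above y = x is C(32, 17) − C(32, 18) = 565722720 − 471435600 = 94287120.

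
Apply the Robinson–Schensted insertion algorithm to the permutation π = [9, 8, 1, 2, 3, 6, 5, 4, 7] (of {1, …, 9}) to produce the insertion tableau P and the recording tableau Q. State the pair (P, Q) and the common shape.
P = [1, 2, 3, 4, 7] / [5] / [6] / [8] / [9];  Q = [1, 4, 5, 6, 9] / [2] / [3] / [7] / [8];  common shape = (5, 1, 1, 1, 1)

Row-insert the values π_1, π_2, … into P one at a time, bumping the leftmost entry strictly greater than the inserted value down to the next row. The recording tableau Q records, in position (i, j), the step at which that cell was added to P.
  Insert 9 (step 1): P = [9];  Q = [1]
  Insert 8 (step 2): P = [8] / [9];  Q = [1] / [2]
  Insert 1 (step 3): P = [1] / [8] / [9];  Q = [1] / [2] / [3]
  Insert 2 (step 4): P = [1, 2] / [8] / [9];  Q = [1, 4] / [2] / [3]
  Insert 3 (step 5): P = [1, 2, 3] / [8] / [9];  Q = [1, 4, 5] / [2] / [3]
  Insert 6 (step 6): P = [1, 2, 3, 6] / [8] / [9];  Q = [1, 4, 5, 6] / [2] / [3]
  Insert 5 (step 7): P = [1, 2, 3, 5] / [6] / [8] / [9];  Q = [1, 4, 5, 6] / [2] / [3] / [7]
  Insert 4 (step 8): P = [1, 2, 3, 4] / [5] / [6] / [8] / [9];  Q = [1, 4, 5, 6] / [2] / [3] / [7] / [8]
  Insert 7 (step 9): P = [1, 2, 3, 4, 7] / [5] / [6] / [8] / [9];  Q = [1, 4, 5, 6, 9] / [2] / [3] / [7] / [8]
Final shape: (5, 1, 1, 1, 1).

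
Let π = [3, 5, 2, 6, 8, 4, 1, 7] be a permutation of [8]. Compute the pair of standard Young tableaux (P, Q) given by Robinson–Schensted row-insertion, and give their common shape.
P = [1, 4, 6, 7] / [2, 5, 8] / [3];  Q = [1, 2, 4, 5] / [3, 6, 8] / [7];  common shape = (4, 3, 1)

Row-insert the values π_1, π_2, … into P one at a time, bumping the leftmost entry strictly greater than the inserted value down to the next row. The recording tableau Q records, in position (i, j), the step at which that cell was added to P.
  Insert 3 (step 1): P = [3];  Q = [1]
  Insert 5 (step 2): P = [3, 5];  Q = [1, 2]
  Insert 2 (step 3): P = [2, 5] / [3];  Q = [1, 2] / [3]
  Insert 6 (step 4): P = [2, 5, 6] / [3];  Q = [1, 2, 4] / [3]
  Insert 8 (step 5): P = [2, 5, 6, 8] / [3];  Q = [1, 2, 4, 5] / [3]
  Insert 4 (step 6): P = [2, 4, 6, 8] / [3, 5];  Q = [1, 2, 4, 5] / [3, 6]
  Insert 1 (step 7): P = [1, 4, 6, 8] / [2, 5] / [3];  Q = [1, 2, 4, 5] / [3, 6] / [7]
  Insert 7 (step 8): P = [1, 4, 6, 7] / [2, 5, 8] / [3];  Q = [1, 2, 4, 5] / [3, 6, 8] / [7]
Final shape: (4, 3, 1).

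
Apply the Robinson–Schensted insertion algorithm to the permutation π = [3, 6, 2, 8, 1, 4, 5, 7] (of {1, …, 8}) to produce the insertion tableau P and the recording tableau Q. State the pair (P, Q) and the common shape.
P = [1, 4, 5, 7] / [2, 6, 8] / [3];  Q = [1, 2, 4, 8] / [3, 6, 7] / [5];  common shape = (4, 3, 1)

Row-insert the values π_1, π_2, … into P one at a time, bumping the leftmost entry strictly greater than the inserted value down to the next row. The recording tableau Q records, in position (i, j), the step at which that cell was added to P.
  Insert 3 (step 1): P = [3];  Q = [1]
  Insert 6 (step 2): P = [3, 6];  Q = [1, 2]
  Insert 2 (step 3): P = [2, 6] / [3];  Q = [1, 2] / [3]
  Insert 8 (step 4): P = [2, 6, 8] / [3];  Q = [1, 2, 4] / [3]
  Insert 1 (step 5): P = [1, 6, 8] / [2] / [3];  Q = [1, 2, 4] / [3] / [5]
  Insert 4 (step 6): P = [1, 4, 8] / [2, 6] / [3];  Q = [1, 2, 4] / [3, 6] / [5]
  Insert 5 (step 7): P = [1, 4, 5] / [2, 6, 8] / [3];  Q = [1, 2, 4] / [3, 6, 7] / [5]
  Insert 7 (step 8): P = [1, 4, 5, 7] / [2, 6, 8] / [3];  Q = [1, 2, 4, 8] / [3, 6, 7] / [5]
Final shape: (4, 3, 1).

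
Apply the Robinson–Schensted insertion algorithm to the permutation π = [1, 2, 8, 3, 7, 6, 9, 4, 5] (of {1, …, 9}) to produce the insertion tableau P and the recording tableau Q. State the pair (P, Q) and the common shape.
P = [1, 2, 3, 4, 5] / [6, 9] / [7] / [8];  Q = [1, 2, 3, 5, 7] / [4, 9] / [6] / [8];  common shape = (5, 2, 1, 1)

Row-insert the values π_1, π_2, … into P one at a time, bumping the leftmost entry strictly greater than the inserted value down to the next row. The recording tableau Q records, in position (i, j), the step at which that cell was added to P.
  Insert 1 (step 1): P = [1];  Q = [1]
  Insert 2 (step 2): P = [1, 2];  Q = [1, 2]
  Insert 8 (step 3): P = [1, 2, 8];  Q = [1, 2, 3]
  Insert 3 (step 4): P = [1, 2, 3] / [8];  Q = [1, 2, 3] / [4]
  Insert 7 (step 5): P = [1, 2, 3, 7] / [8];  Q = [1, 2, 3, 5] / [4]
  Insert 6 (step 6): P = [1, 2, 3, 6] / [7] / [8];  Q = [1, 2, 3, 5] / [4] / [6]
  Insert 9 (step 7): P = [1, 2, 3, 6, 9] / [7] / [8];  Q = [1, 2, 3, 5, 7] / [4] / [6]
  Insert 4 (step 8): P = [1, 2, 3, 4, 9] / [6] / [7] / [8];  Q = [1, 2, 3, 5, 7] / [4] / [6] / [8]
  Insert 5 (step 9): P = [1, 2, 3, 4, 5] / [6, 9] / [7] / [8];  Q = [1, 2, 3, 5, 7] / [4, 9] / [6] / [8]
Final shape: (5, 2, 1, 1).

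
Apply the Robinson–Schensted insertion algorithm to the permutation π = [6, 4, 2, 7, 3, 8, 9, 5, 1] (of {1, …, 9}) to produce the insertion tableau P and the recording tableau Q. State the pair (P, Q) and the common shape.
P = [1, 3, 5, 9] / [2, 7, 8] / [4] / [6];  Q = [1, 4, 6, 7] / [2, 5, 8] / [3] / [9];  common shape = (4, 3, 1, 1)

Row-insert the values π_1, π_2, … into P one at a time, bumping the leftmost entry strictly greater than the inserted value down to the next row. The recording tableau Q records, in position (i, j), the step at which that cell was added to P.
  Insert 6 (step 1): P = [6];  Q = [1]
  Insert 4 (step 2): P = [4] / [6];  Q = [1] / [2]
  Insert 2 (step 3): P = [2] / [4] / [6];  Q = [1] / [2] / [3]
  Insert 7 (step 4): P = [2, 7] / [4] / [6];  Q = [1, 4] / [2] / [3]
  Insert 3 (step 5): P = [2, 3] / [4, 7] / [6];  Q = [1, 4] / [2, 5] / [3]
  Insert 8 (step 6): P = [2, 3, 8] / [4, 7] / [6];  Q = [1, 4, 6] / [2, 5] / [3]
  Insert 9 (step 7): P = [2, 3, 8, 9] / [4, 7] / [6];  Q = [1, 4, 6, 7] / [2, 5] / [3]
  Insert 5 (step 8): P = [2, 3, 5, 9] / [4, 7, 8] / [6];  Q = [1, 4, 6, 7] / [2, 5, 8] / [3]
  Insert 1 (step 9): P = [1, 3, 5, 9] / [2, 7, 8] / [4] / [6];  Q = [1, 4, 6, 7] / [2, 5, 8] / [3] / [9]
Final shape: (4, 3, 1, 1).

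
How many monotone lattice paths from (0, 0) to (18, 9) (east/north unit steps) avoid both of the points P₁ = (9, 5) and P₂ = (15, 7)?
Number of paths = 2110515

Inclusion–exclusion. Total paths: C(27, 18) = 4686825. Through P₁: C(14, 9)·C(13, 9) = 1431430. Through P₂: C(22, 15)·C(5, 3) = 1705440. Since P₁ is strictly southwest of P₂, a monotone path through both must visit P₁ then P₂; paths through both = C(14, 9)·C(8, 6)·C(5, 3) = 560560. Avoid both = 4686825 − 1431430 − 1705440 + 560560 = 2110515.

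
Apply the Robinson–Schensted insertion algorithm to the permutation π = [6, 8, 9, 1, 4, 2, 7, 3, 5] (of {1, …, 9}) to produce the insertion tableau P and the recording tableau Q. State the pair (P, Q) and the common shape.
P = [1, 2, 3, 5] / [4, 7, 9] / [6, 8];  Q = [1, 2, 3, 9] / [4, 5, 7] / [6, 8];  common shape = (4, 3, 2)

Row-insert the values π_1, π_2, … into P one at a time, bumping the leftmost entry strictly greater than the inserted value down to the next row. The recording tableau Q records, in position (i, j), the step at which that cell was added to P.
  Insert 6 (step 1): P = [6];  Q = [1]
  Insert 8 (step 2): P = [6, 8];  Q = [1, 2]
  Insert 9 (step 3): P = [6, 8, 9];  Q = [1, 2, 3]
  Insert 1 (step 4): P = [1, 8, 9] / [6];  Q = [1, 2, 3] / [4]
  Insert 4 (step 5): P = [1, 4, 9] / [6, 8];  Q = [1, 2, 3] / [4, 5]
  Insert 2 (step 6): P = [1, 2, 9] / [4, 8] / [6];  Q = [1, 2, 3] / [4, 5] / [6]
  Insert 7 (step 7): P = [1, 2, 7] / [4, 8, 9] / [6];  Q = [1, 2, 3] / [4, 5, 7] / [6]
  Insert 3 (step 8): P = [1, 2, 3] / [4, 7, 9] / [6, 8];  Q = [1, 2, 3] / [4, 5, 7] / [6, 8]
  Insert 5 (step 9): P = [1, 2, 3, 5] / [4, 7, 9] / [6, 8];  Q = [1, 2, 3, 9] / [4, 5, 7] / [6, 8]
Final shape: (4, 3, 2).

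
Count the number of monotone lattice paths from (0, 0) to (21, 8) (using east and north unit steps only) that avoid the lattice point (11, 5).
Number of paths = 3042897

Total paths from (0, 0) to (21, 8): C(29, 21) = 4292145. Paths through (11, 5): (paths (0, 0) → (11, 5)) × (paths (11, 5) → (21, 8)) = C(16, 11) · C(13, 10) = 4368 · 286 = 1249248. Avoidance count = 4292145 − 1249248 = 3042897.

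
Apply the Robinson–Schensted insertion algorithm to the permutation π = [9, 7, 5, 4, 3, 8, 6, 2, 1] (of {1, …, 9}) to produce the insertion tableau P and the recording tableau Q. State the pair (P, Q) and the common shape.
P = [1, 6] / [2, 8] / [3] / [4] / [5] / [7] / [9];  Q = [1, 6] / [2, 7] / [3] / [4] / [5] / [8] / [9];  common shape = (2, 2, 1, 1, 1, 1, 1)

Row-insert the values π_1, π_2, … into P one at a time, bumping the leftmost entry strictly greater than the inserted value down to the next row. The recording tableau Q records, in position (i, j), the step at which that cell was added to P.
  Insert 9 (step 1): P = [9];  Q = [1]
  Insert 7 (step 2): P = [7] / [9];  Q = [1] / [2]
  Insert 5 (step 3): P = [5] / [7] / [9];  Q = [1] / [2] / [3]
  Insert 4 (step 4): P = [4] / [5] / [7] / [9];  Q = [1] / [2] / [3] / [4]
  Insert 3 (step 5): P = [3] / [4] / [5] / [7] / [9];  Q = [1] / [2] / [3] / [4] / [5]
  Insert 8 (step 6): P = [3, 8] / [4] / [5] / [7] / [9];  Q = [1, 6] / [2] / [3] / [4] / [5]
  Insert 6 (step 7): P = [3, 6] / [4, 8] / [5] / [7] / [9];  Q = [1, 6] / [2, 7] / [3] / [4] / [5]
  Insert 2 (step 8): P = [2, 6] / [3, 8] / [4] / [5] / [7] / [9];  Q = [1, 6] / [2, 7] / [3] / [4] / [5] / [8]
  Insert 1 (step 9): P = [1, 6] / [2, 8] / [3] / [4] / [5] / [7] / [9];  Q = [1, 6] / [2, 7] / [3] / [4] / [5] / [8] / [9]
Final shape: (2, 2, 1, 1, 1, 1, 1).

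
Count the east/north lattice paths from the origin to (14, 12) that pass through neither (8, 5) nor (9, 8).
Number of paths = 5034796

Inclusion–exclusion. Total paths: C(26, 14) = 9657700. Through P₁: C(13, 8)·C(13, 6) = 2208492. Through P₂: C(17, 9)·C(9, 5) = 3063060. Since P₁ is strictly southwest of P₂, a monotone path through both must visit P₁ then P₂; paths through both = C(13, 8)·C(4, 1)·C(9, 5) = 648648. Avoid both = 9657700 − 2208492 − 3063060 + 648648 = 5034796.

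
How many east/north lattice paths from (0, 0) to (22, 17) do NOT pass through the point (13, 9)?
Number of paths = 38928837610

Total paths from (0, 0) to (22, 17): C(39, 22) = 51021117810. Paths through (13, 9): (paths (0, 0) → (13, 9)) × (paths (13, 9) → (22, 17)) = C(22, 13) · C(17, 9) = 497420 · 24310 = 12092280200. Avoidance count = 51021117810 − 12092280200 = 38928837610.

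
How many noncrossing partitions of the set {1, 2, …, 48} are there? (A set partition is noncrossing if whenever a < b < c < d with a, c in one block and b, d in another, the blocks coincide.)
C_48 = 131327898242169365477991900

These noncrossing partitions are counted by the Catalan number C_n = (1/(n + 1)) · C(2n, n). For n = 48: C_48 = (1/49) · C(96, 48) = 6435067013866298908421603100/49 = 131327898242169365477991900.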